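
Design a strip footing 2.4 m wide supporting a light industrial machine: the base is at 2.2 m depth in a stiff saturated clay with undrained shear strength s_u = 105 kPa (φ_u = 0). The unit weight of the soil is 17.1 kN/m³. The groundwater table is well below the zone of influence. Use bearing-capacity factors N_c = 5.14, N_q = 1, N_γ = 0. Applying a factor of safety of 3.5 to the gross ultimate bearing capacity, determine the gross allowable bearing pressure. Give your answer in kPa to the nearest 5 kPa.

Effective surcharge at the founding depth q = γ·D_f = 17.1 × 2.2 = 37.62 kPa.
q_ult = c·N_c + q·N_q
     = 105 × 5.14 + 37.62 × 1
     = 539.7 + 37.62 = 577.32 kPa.
q_all = q_ult / FS = 577.32 / 3.5 = 164.95 kPa.

q_all ≈ 165 kPa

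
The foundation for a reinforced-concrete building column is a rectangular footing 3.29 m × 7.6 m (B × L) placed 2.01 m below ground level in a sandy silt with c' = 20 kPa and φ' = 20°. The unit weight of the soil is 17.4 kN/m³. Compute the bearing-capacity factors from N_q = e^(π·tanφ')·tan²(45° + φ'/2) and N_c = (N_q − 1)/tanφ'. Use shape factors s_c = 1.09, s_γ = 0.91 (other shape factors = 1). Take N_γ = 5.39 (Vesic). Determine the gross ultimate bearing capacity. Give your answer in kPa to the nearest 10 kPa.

q_ult ≈ 690 kPa

tan20° = 0.364, so N_q = e^(π×0.364)·tan²(55°) = 3.138 × 2.04 = 6.4.
N_c = (6.4 − 1)/tan20° = 14.83.
q = γ·D_f = 17.4 × 2.01 = 34.974 kPa.
c·N_c·s_c = 20 × 14.835 × 1.09 = 323.4 kPa
q·N_q = 34.974 × 6.3994 = 223.81 kPa
0.5·γ·B·N_γ·s_γ = 0.5 × 17.4 × 3.29 × 5.39 × 0.91 = 140.39 kPa
q_ult = 323.4 + 223.81 + 140.39 = 687.6 kPa.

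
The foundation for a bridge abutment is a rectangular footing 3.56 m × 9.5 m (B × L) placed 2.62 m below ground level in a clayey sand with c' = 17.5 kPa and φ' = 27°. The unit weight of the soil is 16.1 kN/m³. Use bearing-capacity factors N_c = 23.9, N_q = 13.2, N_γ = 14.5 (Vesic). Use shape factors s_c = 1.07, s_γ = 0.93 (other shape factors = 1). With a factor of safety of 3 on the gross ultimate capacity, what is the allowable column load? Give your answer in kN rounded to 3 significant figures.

P_all ≈ 15700 kN

Effective surcharge at the founding depth q = γ·D_f = 16.1 × 2.62 = 42.182 kPa.
q_ult = c·N_c·s_c + q·N_q + 0.5·γ·B·N_γ·s_γ
     = 17.5 × 23.9 × 1.07 + 42.182 × 13.2 + 0.5 × 16.1 × 3.56 × 14.5 × 0.93
     = 447.53 + 556.8 + 386.45 = 1390.8 kPa.
Gross allowable pressure q_all = 1390.8 / 3 = 463.59 kPa.
Footing area = 33.82 m², so allowable column load = 463.59 × 33.82 = 15679 kN.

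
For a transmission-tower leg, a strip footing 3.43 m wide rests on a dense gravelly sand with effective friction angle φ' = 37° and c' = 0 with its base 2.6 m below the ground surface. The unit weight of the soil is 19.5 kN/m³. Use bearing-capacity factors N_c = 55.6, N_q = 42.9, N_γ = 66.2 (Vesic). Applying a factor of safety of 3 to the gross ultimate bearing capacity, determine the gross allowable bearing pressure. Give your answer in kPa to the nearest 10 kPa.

Overburden at base level: q = 19.5 × 2.6 = 50.7 kPa.
Surcharge term q·N_q = 50.7 × 42.9 = 2175 kPa; self-weight term 0.5·γ·B·N_γ = 0.5 × 19.5 × 3.43 × 66.2 = 2213.9 kPa.
q_ult = 2175 + 2213.9 = 4388.9 kPa.
q_all = q_ult / FS = 4388.9 / 3 = 1463 kPa.

q_all ≈ 1460 kPa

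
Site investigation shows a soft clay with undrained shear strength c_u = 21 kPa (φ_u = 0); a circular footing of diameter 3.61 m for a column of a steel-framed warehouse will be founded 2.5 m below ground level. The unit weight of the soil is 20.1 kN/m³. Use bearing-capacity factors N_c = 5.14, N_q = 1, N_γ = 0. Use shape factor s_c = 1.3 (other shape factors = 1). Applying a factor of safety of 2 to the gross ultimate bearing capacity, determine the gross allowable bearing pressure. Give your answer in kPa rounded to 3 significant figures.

q = γ·D_f = 20.1 × 2.5 = 50.25 kPa.
c·N_c·s_c = 21 × 5.14 × 1.3 = 140.32 kPa
q·N_q = 50.25 × 1 = 50.25 kPa
q_ult = 140.32 + 50.25 = 190.57 kPa.
q_all = q_ult / FS = 190.57 / 2 = 95.286 kPa.

q_all ≈ 95.3 kPa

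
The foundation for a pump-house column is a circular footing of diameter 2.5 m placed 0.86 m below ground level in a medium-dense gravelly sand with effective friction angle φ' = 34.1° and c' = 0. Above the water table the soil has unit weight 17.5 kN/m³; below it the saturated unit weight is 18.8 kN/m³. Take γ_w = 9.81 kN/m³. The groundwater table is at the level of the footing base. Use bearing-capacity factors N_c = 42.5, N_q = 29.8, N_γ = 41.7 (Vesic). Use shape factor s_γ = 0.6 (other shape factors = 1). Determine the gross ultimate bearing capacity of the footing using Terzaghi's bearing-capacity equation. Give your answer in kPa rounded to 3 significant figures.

q = γ·D_f = 17.5 × 0.86 = 15.05 kPa.
For the ½γBN_γ term take γ' = 18.8 − 9.81 = 8.99 kN/m³ (soil below base is submerged).
q·N_q = 15.05 × 29.8 = 448.49 kPa
0.5·γ·B·N_γ·s_γ = 0.5 × 8.99 × 2.5 × 41.7 × 0.6 = 281.16 kPa
q_ult = 448.49 + 281.16 = 729.65 kPa.

q_ult ≈ 730 kPa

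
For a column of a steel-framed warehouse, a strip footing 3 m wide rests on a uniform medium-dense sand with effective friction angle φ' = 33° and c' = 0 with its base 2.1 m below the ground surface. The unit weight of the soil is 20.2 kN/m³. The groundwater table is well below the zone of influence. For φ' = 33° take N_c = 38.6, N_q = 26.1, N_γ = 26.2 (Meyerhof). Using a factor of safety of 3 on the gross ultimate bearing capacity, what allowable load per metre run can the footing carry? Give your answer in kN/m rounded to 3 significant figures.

q = γ·D_f = 20.2 × 2.1 = 42.42 kPa.
q·N_q = 42.42 × 26.1 = 1107.2 kPa
0.5·γ·B·N_γ = 0.5 × 20.2 × 3 × 26.2 = 793.86 kPa
q_ult = 1107.2 + 793.86 = 1901 kPa.
Gross allowable pressure q_all = 1901 / 3 = 633.67 kPa.
Allowable wall load = q_all × B = 633.67 × 3 = 1901 kN per metre run.

≈ 1900 kN/m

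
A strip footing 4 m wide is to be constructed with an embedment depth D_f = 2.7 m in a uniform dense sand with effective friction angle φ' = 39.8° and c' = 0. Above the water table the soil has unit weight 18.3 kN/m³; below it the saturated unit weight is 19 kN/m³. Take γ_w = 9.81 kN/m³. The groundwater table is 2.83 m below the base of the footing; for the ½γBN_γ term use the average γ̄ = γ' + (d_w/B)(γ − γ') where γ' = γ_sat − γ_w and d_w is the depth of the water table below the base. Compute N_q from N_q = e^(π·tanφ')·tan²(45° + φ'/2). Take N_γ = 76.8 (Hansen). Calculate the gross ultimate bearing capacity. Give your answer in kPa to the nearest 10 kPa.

tan39.8° = 0.8332, so N_q = e^(π×0.8332)·tan²(64.9°) = 13.701 × 4.557 = 62.44.
q = γ·D_f = 18.3 × 2.7 = 49.41 kPa.
γ' = 9.19 kN/m³; averaging over the depth B below the base, γ̄ = γ' + (d_w/B)(γ − γ') = 15.635 kN/m³.
q·N_q = 49.41 × 62.439 = 3085.1 kPa
0.5·γ·B·N_γ = 0.5 × 15.635 × 4 × 76.8 = 2401.6 kPa
q_ult = 3085.1 + 2401.6 = 5486.7 kPa.

q_ult ≈ 5490 kPa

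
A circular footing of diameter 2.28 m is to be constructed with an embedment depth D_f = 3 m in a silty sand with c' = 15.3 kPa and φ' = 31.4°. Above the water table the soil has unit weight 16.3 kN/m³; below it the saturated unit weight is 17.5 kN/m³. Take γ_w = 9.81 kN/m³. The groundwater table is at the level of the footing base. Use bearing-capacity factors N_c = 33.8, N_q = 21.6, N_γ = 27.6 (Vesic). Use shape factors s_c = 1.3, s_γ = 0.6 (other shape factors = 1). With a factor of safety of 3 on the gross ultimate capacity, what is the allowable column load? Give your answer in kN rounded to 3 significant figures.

P_all ≈ 2550 kN

Effective surcharge at the founding depth q = γ·D_f = 16.3 × 3 = 48.9 kPa.
The water table coincides with the base, so in the self-weight term γ → γ' = 7.69 kN/m³.
q_ult = c·N_c·s_c + q·N_q + 0.5·γ·B·N_γ·s_γ
     = 15.3 × 33.8 × 1.3 + 48.9 × 21.6 + 0.5 × 7.69 × 2.28 × 27.6 × 0.6
     = 672.28 + 1056.2 + 145.17 = 1873.7 kPa.
Gross allowable pressure q_all = 1873.7 / 3 = 624.57 kPa.
Footing area = 4.0828 m², so allowable column load = 624.57 × 4.0828 = 2550 kN.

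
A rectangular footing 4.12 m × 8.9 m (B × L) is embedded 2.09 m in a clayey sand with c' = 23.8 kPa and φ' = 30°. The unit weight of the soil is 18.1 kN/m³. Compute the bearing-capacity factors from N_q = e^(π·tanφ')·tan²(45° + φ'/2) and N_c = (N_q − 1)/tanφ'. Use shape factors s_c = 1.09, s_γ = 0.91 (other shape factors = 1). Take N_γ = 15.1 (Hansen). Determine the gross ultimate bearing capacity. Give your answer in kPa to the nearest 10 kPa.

tan30° = 0.5774, so N_q = e^(π×0.5774)·tan²(60°) = 6.134 × 3.0 = 18.4.
N_c = (18.4 − 1)/tan30° = 30.14.
q = γ·D_f = 18.1 × 2.09 = 37.829 kPa.
c·N_c·s_c = 23.8 × 30.14 × 1.09 = 781.88 kPa
q·N_q = 37.829 × 18.401 = 696.1 kPa
0.5·γ·B·N_γ·s_γ = 0.5 × 18.1 × 4.12 × 15.1 × 0.91 = 512.35 kPa
q_ult = 781.88 + 696.1 + 512.35 = 1990.3 kPa.

q_ult ≈ 1990 kPa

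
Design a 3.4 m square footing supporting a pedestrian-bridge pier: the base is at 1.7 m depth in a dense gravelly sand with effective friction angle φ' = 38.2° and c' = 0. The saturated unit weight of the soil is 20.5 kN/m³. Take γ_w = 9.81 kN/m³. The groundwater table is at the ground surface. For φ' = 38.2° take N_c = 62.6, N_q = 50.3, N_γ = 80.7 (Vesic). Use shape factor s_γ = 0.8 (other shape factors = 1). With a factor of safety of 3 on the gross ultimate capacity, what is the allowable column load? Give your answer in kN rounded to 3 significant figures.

P_all ≈ 8040 kN

Water table at ground surface, so effective unit weight γ' = 20.5 − 9.81 = 10.69 kN/m³ is used throughout; overburden q = 10.69 × 1.7 = 18.173 kPa; the same γ' applies in the ½γBN_γ term.
Surcharge term q·N_q = 18.173 × 50.3 = 914.1 kPa; self-weight term 0.5·γ·B·N_γ·s_γ = 0.5 × 10.69 × 3.4 × 80.7 × 0.8 = 1173.2 kPa.
q_ult = 914.1 + 1173.2 = 2087.4 kPa.
Gross allowable pressure q_all = 2087.4 / 3 = 695.78 kPa.
Footing area = 11.56 m², so allowable column load = 695.78 × 11.56 = 8043.3 kN.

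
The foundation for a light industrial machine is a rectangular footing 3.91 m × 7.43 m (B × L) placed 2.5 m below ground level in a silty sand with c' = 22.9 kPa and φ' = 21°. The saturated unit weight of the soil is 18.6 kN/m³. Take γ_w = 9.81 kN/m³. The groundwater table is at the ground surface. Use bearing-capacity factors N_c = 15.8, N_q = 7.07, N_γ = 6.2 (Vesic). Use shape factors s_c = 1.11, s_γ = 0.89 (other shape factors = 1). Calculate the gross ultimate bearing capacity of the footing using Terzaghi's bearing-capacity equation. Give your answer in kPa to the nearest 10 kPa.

q_ult ≈ 650 kPa

With the water table at the surface the whole profile is submerged: γ' = 18.6 − 9.81 = 8.79 kN/m³, so q = γ'·D_f = 21.975 kPa; the same γ' applies in the ½γBN_γ term.
q_ult = c·N_c·s_c + q·N_q + 0.5·γ·B·N_γ·s_γ
     = 22.9 × 15.8 × 1.11 + 21.975 × 7.07 + 0.5 × 8.79 × 3.91 × 6.2 × 0.89
     = 401.62 + 155.36 + 94.824 = 651.81 kPa.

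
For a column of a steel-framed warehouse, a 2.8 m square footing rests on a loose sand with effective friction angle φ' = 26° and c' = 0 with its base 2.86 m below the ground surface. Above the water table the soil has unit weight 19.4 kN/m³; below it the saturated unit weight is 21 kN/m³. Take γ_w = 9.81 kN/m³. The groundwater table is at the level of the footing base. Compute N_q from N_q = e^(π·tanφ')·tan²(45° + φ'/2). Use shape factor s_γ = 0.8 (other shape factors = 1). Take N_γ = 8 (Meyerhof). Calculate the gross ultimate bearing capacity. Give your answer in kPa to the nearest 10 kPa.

q_ult ≈ 760 kPa

tan26° = 0.4877, so N_q = e^(π×0.4877)·tan²(58°) = 4.629 × 2.561 = 11.85.
Overburden at base level: q = 19.4 × 2.86 = 55.484 kPa.
Below the base the soil is submerged, so the ½γBN_γ term uses γ' = 21 − 9.81 = 11.19 kN/m³.
Surcharge term q·N_q = 55.484 × 11.854 = 657.72 kPa; self-weight term 0.5·γ·B·N_γ·s_γ = 0.5 × 11.19 × 2.8 × 8 × 0.8 = 100.26 kPa.
q_ult = 657.72 + 100.26 = 757.98 kPa.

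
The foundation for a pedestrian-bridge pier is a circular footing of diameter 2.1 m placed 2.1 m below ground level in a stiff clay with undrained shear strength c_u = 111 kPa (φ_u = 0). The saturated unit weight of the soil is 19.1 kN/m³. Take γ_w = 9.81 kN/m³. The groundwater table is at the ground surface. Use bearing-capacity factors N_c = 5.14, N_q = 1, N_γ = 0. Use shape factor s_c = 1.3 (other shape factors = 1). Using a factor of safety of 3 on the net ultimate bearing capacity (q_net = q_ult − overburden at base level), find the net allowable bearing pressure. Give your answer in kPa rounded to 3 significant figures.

q_all(net) ≈ 247 kPa

γ' = 19.1 − 9.81 = 9.29 kN/m³ (submerged throughout). q = 9.29 × 2.1 = 19.509 kPa.
c·N_c·s_c = 111 × 5.14 × 1.3 = 741.7 kPa
q·N_q = 19.509 × 1 = 19.509 kPa
q_ult = 741.7 + 19.509 = 761.21 kPa.
q_net = 761.21 − 19.509 = 741.7 kPa.
q_all(net) = 741.7 / 3 = 247.23 kPa.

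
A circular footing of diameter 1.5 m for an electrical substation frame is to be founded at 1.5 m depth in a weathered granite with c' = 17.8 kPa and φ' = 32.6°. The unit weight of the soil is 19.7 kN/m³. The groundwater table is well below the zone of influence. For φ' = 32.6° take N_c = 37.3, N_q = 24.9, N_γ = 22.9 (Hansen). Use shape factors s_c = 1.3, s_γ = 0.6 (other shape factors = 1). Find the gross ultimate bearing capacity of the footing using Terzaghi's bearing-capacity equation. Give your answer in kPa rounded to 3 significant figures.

Effective surcharge at the founding depth q = γ·D_f = 19.7 × 1.5 = 29.55 kPa.
q_ult = c·N_c·s_c + q·N_q + 0.5·γ·B·N_γ·s_γ
     = 17.8 × 37.3 × 1.3 + 29.55 × 24.9 + 0.5 × 19.7 × 1.5 × 22.9 × 0.6
     = 863.12 + 735.79 + 203.01 = 1801.9 kPa.

q_ult ≈ 1800 kPa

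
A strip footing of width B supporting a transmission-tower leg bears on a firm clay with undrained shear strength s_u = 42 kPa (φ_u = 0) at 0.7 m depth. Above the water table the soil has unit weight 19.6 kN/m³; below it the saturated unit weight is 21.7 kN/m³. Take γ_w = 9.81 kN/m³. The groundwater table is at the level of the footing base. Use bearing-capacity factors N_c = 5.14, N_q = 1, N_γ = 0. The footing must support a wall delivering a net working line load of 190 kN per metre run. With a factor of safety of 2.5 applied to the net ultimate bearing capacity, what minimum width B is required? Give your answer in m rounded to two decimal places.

B = 2.20 m

Effective surcharge at the founding depth q = γ·D_f = 19.6 × 0.7 = 13.72 kPa.
q_ult = c·N_c + q·N_q
     = 42 × 5.14 + 13.72 × 1
     = 215.88 + 13.72 = 229.6 kPa.
For φ = 0 the ½γBN_γ term vanishes, so q_ult is independent of B. q_net = 229.6 − 13.72 = 215.88 kPa; q_all(net) = 215.88/2.5 = 86.352 kPa.
Required width B = w / q_all(net) = 190 / 86.352 = 2.2 m.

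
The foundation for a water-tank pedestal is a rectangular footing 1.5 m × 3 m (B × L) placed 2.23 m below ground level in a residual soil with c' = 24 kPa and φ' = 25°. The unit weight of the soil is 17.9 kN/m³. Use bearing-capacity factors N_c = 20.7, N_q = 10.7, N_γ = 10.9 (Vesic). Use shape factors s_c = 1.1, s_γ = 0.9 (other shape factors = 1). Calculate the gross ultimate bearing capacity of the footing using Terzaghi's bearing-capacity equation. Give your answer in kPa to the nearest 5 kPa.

q_ult ≈ 1105 kPa

Overburden at base level: q = 17.9 × 2.23 = 39.917 kPa.
Cohesion term c·N_c·s_c = 24 × 20.7 × 1.1 = 546.48 kPa; surcharge term q·N_q = 39.917 × 10.7 = 427.11 kPa; self-weight term 0.5·γ·B·N_γ·s_γ = 0.5 × 17.9 × 1.5 × 10.9 × 0.9 = 131.7 kPa.
q_ult = 546.48 + 427.11 + 131.7 = 1105.3 kPa.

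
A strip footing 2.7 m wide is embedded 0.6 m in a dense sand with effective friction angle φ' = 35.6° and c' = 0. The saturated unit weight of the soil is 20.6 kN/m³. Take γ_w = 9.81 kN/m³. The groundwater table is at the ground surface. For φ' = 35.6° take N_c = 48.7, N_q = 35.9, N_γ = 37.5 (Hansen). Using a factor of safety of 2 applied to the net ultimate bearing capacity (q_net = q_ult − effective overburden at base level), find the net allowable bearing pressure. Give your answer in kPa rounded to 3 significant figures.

q_all(net) ≈ 386 kPa

Water table at ground surface, so effective unit weight γ' = 20.6 − 9.81 = 10.79 kN/m³ is used throughout; overburden q = 10.79 × 0.6 = 6.474 kPa; the same γ' applies in the ½γBN_γ term.
Surcharge term q·N_q = 6.474 × 35.9 = 232.42 kPa; self-weight term 0.5·γ·B·N_γ = 0.5 × 10.79 × 2.7 × 37.5 = 546.24 kPa.
q_ult = 232.42 + 546.24 = 778.66 kPa.
Net ultimate: q_net = 778.66 − 6.474 = 772.19 kPa.
q_all(net) = 772.19 / 2 = 386.09 kPa.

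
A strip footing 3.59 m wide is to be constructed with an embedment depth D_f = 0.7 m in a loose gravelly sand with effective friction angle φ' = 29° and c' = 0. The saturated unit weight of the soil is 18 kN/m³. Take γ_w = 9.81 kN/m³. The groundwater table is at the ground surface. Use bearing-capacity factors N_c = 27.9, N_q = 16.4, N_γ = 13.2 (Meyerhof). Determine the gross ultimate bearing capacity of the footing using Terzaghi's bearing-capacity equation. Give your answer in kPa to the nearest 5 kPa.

With the water table at the surface the whole profile is submerged: γ' = 18 − 9.81 = 8.19 kN/m³, so q = γ'·D_f = 5.733 kPa; the same γ' applies in the ½γBN_γ term.
q_ult = q·N_q + 0.5·γ·B·N_γ
     = 5.733 × 16.4 + 0.5 × 8.19 × 3.59 × 13.2
     = 94.021 + 194.05 = 288.08 kPa.

q_ult ≈ 290 kPa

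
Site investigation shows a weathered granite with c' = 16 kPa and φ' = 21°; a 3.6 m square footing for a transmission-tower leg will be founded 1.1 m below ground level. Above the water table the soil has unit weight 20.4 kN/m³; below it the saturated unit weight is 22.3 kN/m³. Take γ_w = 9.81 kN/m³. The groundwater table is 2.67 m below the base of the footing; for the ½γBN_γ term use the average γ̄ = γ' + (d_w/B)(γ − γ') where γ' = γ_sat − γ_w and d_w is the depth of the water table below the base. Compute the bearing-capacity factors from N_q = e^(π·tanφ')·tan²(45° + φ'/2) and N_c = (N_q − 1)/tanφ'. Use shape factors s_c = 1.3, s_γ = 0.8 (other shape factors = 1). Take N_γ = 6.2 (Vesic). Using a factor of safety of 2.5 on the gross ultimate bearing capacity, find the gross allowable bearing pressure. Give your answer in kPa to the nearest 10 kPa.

N_q = e^(π·tan21°)·tan²(55.5°) = 7.07; N_c = (N_q − 1)/tanφ' = 15.81.
Effective surcharge at the founding depth q = γ·D_f = 20.4 × 1.1 = 22.44 kPa.
With d_w = 2.67 m < B, γ̄ = 12.49 + (2.67/3.6) × (20.4 − 12.49) = 18.357 kN/m³.
q_ult = c·N_c·s_c + q·N_q + 0.5·γ·B·N_γ·s_γ
     = 16 × 15.815 × 1.3 + 22.44 × 7.0708 + 0.5 × 18.357 × 3.6 × 6.2 × 0.8
     = 328.95 + 158.67 + 163.89 = 651.51 kPa.
q_all = 651.51 / 2.5 = 260.6 kPa.

q_all ≈ 260 kPa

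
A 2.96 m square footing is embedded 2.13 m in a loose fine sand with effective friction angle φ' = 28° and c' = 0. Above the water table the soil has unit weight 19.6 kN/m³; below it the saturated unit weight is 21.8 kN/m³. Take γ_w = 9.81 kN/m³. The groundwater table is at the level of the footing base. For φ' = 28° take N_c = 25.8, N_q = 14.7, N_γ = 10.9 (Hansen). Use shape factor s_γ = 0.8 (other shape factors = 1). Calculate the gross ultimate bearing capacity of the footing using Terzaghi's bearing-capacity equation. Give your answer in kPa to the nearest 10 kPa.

Effective surcharge at the founding depth q = γ·D_f = 19.6 × 2.13 = 41.748 kPa.
The water table coincides with the base, so in the self-weight term γ → γ' = 11.99 kN/m³.
q_ult = q·N_q + 0.5·γ·B·N_γ·s_γ
     = 41.748 × 14.7 + 0.5 × 11.99 × 2.96 × 10.9 × 0.8
     = 613.7 + 154.74 = 768.43 kPa.

q_ult ≈ 770 kPa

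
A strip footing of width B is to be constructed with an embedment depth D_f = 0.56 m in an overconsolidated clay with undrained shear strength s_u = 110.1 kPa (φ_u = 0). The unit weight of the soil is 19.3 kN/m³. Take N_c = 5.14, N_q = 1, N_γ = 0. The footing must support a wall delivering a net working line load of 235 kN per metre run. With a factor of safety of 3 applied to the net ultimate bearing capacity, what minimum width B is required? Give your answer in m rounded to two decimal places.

q = γ·D_f = 19.3 × 0.56 = 10.808 kPa.
c·N_c = 110.1 × 5.14 = 565.91 kPa
q·N_q = 10.808 × 1 = 10.808 kPa
q_ult = 565.91 + 10.808 = 576.72 kPa.
For φ = 0 the ½γBN_γ term vanishes, so q_ult is independent of B. q_net = 576.72 − 10.808 = 565.91 kPa; q_all(net) = 565.91/3 = 188.64 kPa.
Required width B = w / q_all(net) = 235 / 188.64 = 1.246 m.

B = 1.25 m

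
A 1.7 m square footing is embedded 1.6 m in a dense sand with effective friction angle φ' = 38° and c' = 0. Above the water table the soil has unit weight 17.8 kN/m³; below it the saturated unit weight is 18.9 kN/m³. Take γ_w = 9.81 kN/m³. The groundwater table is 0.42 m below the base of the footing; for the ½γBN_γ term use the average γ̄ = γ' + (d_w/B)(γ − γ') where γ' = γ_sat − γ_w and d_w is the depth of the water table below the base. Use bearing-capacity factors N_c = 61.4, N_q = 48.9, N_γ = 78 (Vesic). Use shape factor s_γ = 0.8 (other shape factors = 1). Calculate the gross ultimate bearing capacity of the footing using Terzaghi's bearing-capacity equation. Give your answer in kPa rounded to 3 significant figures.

q = γ·D_f = 17.8 × 1.6 = 28.48 kPa.
γ' = 9.09 kN/m³; averaging over the depth B below the base, γ̄ = γ' + (d_w/B)(γ − γ') = 11.242 kN/m³.
q·N_q = 28.48 × 48.9 = 1392.7 kPa
0.5·γ·B·N_γ·s_γ = 0.5 × 11.242 × 1.7 × 78 × 0.8 = 596.27 kPa
q_ult = 1392.7 + 596.27 = 1988.9 kPa.

q_ult ≈ 1990 kPa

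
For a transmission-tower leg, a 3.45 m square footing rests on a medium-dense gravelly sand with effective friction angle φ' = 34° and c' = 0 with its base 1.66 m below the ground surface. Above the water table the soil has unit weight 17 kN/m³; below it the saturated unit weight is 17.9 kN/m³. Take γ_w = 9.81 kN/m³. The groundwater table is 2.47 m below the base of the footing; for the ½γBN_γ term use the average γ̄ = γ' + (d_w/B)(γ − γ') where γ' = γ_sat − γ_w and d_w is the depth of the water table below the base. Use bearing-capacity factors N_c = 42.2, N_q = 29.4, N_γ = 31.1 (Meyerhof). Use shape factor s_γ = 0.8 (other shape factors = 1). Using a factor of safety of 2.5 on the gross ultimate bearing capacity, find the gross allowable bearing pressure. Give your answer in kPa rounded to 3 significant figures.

q = γ·D_f = 17 × 1.66 = 28.22 kPa.
γ' = 8.09 kN/m³; averaging over the depth B below the base, γ̄ = γ' + (d_w/B)(γ − γ') = 14.469 kN/m³.
q·N_q = 28.22 × 29.4 = 829.67 kPa
0.5·γ·B·N_γ·s_γ = 0.5 × 14.469 × 3.45 × 31.1 × 0.8 = 620.98 kPa
q_ult = 829.67 + 620.98 = 1450.7 kPa.
q_all = 1450.7 / 2.5 = 580.26 kPa.

q_all ≈ 580 kPa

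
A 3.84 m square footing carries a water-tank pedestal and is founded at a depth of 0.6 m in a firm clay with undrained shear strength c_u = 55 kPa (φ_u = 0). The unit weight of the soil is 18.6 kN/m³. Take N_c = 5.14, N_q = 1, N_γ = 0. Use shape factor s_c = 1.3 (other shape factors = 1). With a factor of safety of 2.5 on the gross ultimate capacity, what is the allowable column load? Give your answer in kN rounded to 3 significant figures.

Overburden at base level: q = 18.6 × 0.6 = 11.16 kPa.
Cohesion term c·N_c·s_c = 55 × 5.14 × 1.3 = 367.51 kPa; surcharge term q·N_q = 11.16 × 1 = 11.16 kPa.
q_ult = 367.51 + 11.16 = 378.67 kPa.
Gross allowable pressure q_all = 378.67 / 2.5 = 151.47 kPa.
Footing area = 14.7456 m², so allowable column load = 151.47 × 14.7456 = 2233.5 kN.

P_all ≈ 2230 kN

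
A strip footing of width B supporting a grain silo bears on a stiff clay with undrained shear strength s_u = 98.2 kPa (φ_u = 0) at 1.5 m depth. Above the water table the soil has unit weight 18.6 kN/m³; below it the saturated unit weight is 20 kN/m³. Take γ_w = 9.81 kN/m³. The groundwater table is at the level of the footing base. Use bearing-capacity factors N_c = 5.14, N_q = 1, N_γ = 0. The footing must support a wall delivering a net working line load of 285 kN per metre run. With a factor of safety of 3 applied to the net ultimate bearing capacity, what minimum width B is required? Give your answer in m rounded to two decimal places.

Overburden at base level: q = 18.6 × 1.5 = 27.9 kPa.
Cohesion term c·N_c = 98.2 × 5.14 = 504.75 kPa; surcharge term q·N_q = 27.9 × 1 = 27.9 kPa.
q_ult = 504.75 + 27.9 = 532.65 kPa.
For φ = 0 the ½γBN_γ term vanishes, so q_ult is independent of B. q_net = 532.65 − 27.9 = 504.75 kPa; q_all(net) = 504.75/3 = 168.25 kPa.
Required width B = w / q_all(net) = 285 / 168.25 = 1.694 m.

B = 1.69 m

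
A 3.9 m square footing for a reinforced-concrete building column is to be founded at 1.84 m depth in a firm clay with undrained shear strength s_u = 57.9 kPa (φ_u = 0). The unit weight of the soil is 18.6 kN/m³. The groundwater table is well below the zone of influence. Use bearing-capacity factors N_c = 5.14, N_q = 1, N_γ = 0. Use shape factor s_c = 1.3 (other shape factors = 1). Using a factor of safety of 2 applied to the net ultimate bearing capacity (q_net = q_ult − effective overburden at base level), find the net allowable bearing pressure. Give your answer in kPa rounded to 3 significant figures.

Overburden at base level: q = 18.6 × 1.84 = 34.224 kPa.
Cohesion term c·N_c·s_c = 57.9 × 5.14 × 1.3 = 386.89 kPa; surcharge term q·N_q = 34.224 × 1 = 34.224 kPa.
q_ult = 386.89 + 34.224 = 421.11 kPa.
Net ultimate: q_net = 421.11 − 34.224 = 386.89 kPa.
q_all(net) = 386.89 / 2 = 193.44 kPa.

q_all(net) ≈ 193 kPa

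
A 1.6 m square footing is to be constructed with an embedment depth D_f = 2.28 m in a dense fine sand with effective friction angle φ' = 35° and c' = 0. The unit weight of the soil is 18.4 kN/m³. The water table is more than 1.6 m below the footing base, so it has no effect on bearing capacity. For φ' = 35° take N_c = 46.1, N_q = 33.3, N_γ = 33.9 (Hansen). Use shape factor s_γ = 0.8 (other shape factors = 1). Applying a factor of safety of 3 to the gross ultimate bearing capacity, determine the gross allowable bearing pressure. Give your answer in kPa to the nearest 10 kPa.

q_all ≈ 600 kPa

Overburden at base level: q = 18.4 × 2.28 = 41.952 kPa.
Surcharge term q·N_q = 41.952 × 33.3 = 1397 kPa; self-weight term 0.5·γ·B·N_γ·s_γ = 0.5 × 18.4 × 1.6 × 33.9 × 0.8 = 399.21 kPa.
q_ult = 1397 + 399.21 = 1796.2 kPa.
q_all = q_ult / FS = 1796.2 / 3 = 598.74 kPa.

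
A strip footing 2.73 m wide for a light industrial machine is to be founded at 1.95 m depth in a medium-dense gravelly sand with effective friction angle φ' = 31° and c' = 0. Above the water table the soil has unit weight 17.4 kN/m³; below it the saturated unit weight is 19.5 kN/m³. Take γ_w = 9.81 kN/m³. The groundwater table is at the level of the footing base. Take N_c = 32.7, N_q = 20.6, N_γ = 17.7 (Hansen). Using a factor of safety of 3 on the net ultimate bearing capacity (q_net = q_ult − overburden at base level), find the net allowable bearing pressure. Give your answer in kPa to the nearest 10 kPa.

Effective surcharge at the founding depth q = γ·D_f = 17.4 × 1.95 = 33.93 kPa.
The water table coincides with the base, so in the self-weight term γ → γ' = 9.69 kN/m³.
q_ult = q·N_q + 0.5·γ·B·N_γ
     = 33.93 × 20.6 + 0.5 × 9.69 × 2.73 × 17.7
     = 698.96 + 234.12 = 933.07 kPa.
q_net = 933.07 − 33.93 = 899.14 kPa.
q_all(net) = 899.14 / 3 = 299.71 kPa.

q_all(net) ≈ 300 kPa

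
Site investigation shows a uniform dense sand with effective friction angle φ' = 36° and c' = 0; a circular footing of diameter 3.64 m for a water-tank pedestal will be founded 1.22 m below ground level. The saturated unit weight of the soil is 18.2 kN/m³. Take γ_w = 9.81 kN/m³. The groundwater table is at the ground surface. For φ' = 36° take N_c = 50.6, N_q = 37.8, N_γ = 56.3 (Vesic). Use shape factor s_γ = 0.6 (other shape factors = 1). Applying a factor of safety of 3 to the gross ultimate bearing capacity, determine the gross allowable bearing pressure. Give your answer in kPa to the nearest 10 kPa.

q_all ≈ 300 kPa

Water table at ground surface, so effective unit weight γ' = 18.2 − 9.81 = 8.39 kN/m³ is used throughout; overburden q = 8.39 × 1.22 = 10.236 kPa; the same γ' applies in the ½γBN_γ term.
Surcharge term q·N_q = 10.236 × 37.8 = 386.91 kPa; self-weight term 0.5·γ·B·N_γ·s_γ = 0.5 × 8.39 × 3.64 × 56.3 × 0.6 = 515.81 kPa.
q_ult = 386.91 + 515.81 = 902.73 kPa.
q_all = q_ult / FS = 902.73 / 3 = 300.91 kPa.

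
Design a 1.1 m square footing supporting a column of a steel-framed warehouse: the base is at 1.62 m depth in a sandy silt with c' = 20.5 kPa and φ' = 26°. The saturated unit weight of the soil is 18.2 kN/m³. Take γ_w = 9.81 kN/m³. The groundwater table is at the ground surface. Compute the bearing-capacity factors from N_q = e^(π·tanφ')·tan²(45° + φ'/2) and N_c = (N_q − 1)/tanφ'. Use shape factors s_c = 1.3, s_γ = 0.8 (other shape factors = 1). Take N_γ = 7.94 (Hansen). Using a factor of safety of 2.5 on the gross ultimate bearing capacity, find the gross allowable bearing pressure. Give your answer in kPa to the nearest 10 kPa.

q_all ≈ 310 kPa

N_q = e^(π·tan26°)·tan²(58°) = 11.85; N_c = (N_q − 1)/tanφ' = 22.25.
Water table at ground surface, so effective unit weight γ' = 18.2 − 9.81 = 8.39 kN/m³ is used throughout; overburden q = 8.39 × 1.62 = 13.592 kPa; the same γ' applies in the ½γBN_γ term.
Cohesion term c·N_c·s_c = 20.5 × 22.254 × 1.3 = 593.08 kPa; surcharge term q·N_q = 13.592 × 11.854 = 161.12 kPa; self-weight term 0.5·γ·B·N_γ·s_γ = 0.5 × 8.39 × 1.1 × 7.94 × 0.8 = 29.311 kPa.
q_ult = 593.08 + 161.12 + 29.311 = 783.51 kPa.
q_all = 783.51 / 2.5 = 313.4 kPa.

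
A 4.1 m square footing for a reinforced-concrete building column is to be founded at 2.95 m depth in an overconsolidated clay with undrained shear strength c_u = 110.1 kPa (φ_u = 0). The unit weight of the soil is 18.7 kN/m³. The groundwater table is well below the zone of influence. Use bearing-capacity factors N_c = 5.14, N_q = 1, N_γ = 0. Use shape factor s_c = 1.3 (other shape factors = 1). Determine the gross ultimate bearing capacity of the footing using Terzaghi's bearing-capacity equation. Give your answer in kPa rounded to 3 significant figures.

Overburden at base level: q = 18.7 × 2.95 = 55.165 kPa.
Cohesion term c·N_c·s_c = 110.1 × 5.14 × 1.3 = 735.69 kPa; surcharge term q·N_q = 55.165 × 1 = 55.165 kPa.
q_ult = 735.69 + 55.165 = 790.85 kPa.

q_ult ≈ 791 kPa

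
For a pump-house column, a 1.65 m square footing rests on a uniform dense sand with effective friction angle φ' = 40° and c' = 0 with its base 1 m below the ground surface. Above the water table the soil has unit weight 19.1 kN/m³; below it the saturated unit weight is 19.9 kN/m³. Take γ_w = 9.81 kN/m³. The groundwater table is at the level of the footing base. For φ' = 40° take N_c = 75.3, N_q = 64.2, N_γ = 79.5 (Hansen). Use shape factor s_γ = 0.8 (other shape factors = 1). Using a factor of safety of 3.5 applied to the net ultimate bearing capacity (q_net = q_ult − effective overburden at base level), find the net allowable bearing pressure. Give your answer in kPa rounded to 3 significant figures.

q_all(net) ≈ 496 kPa

Overburden at base level: q = 19.1 × 1 = 19.1 kPa.
Below the base the soil is submerged, so the ½γBN_γ term uses γ' = 19.9 − 9.81 = 10.09 kN/m³.
Surcharge term q·N_q = 19.1 × 64.2 = 1226.2 kPa; self-weight term 0.5·γ·B·N_γ·s_γ = 0.5 × 10.09 × 1.65 × 79.5 × 0.8 = 529.42 kPa.
q_ult = 1226.2 + 529.42 = 1755.6 kPa.
Net ultimate: q_net = 1755.6 − 19.1 = 1736.5 kPa.
q_all(net) = 1736.5 / 3.5 = 496.15 kPa.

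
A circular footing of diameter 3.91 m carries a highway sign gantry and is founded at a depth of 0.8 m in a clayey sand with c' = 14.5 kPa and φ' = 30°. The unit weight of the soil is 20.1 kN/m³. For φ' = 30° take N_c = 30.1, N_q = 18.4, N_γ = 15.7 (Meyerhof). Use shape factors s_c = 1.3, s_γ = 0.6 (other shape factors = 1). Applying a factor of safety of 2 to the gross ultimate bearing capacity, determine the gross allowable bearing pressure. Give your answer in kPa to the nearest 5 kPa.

Overburden at base level: q = 20.1 × 0.8 = 16.08 kPa.
Cohesion term c·N_c·s_c = 14.5 × 30.1 × 1.3 = 567.39 kPa; surcharge term q·N_q = 16.08 × 18.4 = 295.87 kPa; self-weight term 0.5·γ·B·N_γ·s_γ = 0.5 × 20.1 × 3.91 × 15.7 × 0.6 = 370.16 kPa.
q_ult = 567.39 + 295.87 + 370.16 = 1233.4 kPa.
q_all = q_ult / FS = 1233.4 / 2 = 616.71 kPa.

q_all ≈ 615 kPa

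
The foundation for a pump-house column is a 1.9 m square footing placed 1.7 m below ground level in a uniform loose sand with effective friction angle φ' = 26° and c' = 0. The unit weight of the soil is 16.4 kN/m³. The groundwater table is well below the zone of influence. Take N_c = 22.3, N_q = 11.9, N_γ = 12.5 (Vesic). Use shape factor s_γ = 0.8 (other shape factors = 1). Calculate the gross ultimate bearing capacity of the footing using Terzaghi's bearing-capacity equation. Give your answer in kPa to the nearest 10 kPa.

q_ult ≈ 490 kPa

Effective surcharge at the founding depth q = γ·D_f = 16.4 × 1.7 = 27.88 kPa.
q_ult = q·N_q + 0.5·γ·B·N_γ·s_γ
     = 27.88 × 11.9 + 0.5 × 16.4 × 1.9 × 12.5 × 0.8
     = 331.77 + 155.8 = 487.57 kPa.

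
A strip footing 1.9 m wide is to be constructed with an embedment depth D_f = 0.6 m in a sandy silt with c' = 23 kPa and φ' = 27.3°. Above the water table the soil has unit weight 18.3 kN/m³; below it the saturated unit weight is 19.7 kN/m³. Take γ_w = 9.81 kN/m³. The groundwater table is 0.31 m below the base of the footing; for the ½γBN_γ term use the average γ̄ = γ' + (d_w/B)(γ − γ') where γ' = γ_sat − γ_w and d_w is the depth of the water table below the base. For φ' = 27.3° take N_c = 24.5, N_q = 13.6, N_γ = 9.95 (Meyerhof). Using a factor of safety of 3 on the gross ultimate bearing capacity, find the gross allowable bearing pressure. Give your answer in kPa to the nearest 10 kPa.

Overburden at base level: q = 18.3 × 0.6 = 10.98 kPa.
The water table is 0.31 m below the base (< B = 1.9 m), so the ½γBN_γ term uses γ̄ = γ' + (d_w/B)(γ − γ') = 9.89 + (0.31/1.9)(18.3 − 9.89) = 11.262 kN/m³.
Cohesion term c·N_c = 23 × 24.5 = 563.5 kPa; surcharge term q·N_q = 10.98 × 13.6 = 149.33 kPa; self-weight term 0.5·γ·B·N_γ = 0.5 × 11.262 × 1.9 × 9.95 = 106.46 kPa.
q_ult = 563.5 + 149.33 + 106.46 = 819.28 kPa.
q_all = 819.28 / 3 = 273.09 kPa.

q_all ≈ 270 kPa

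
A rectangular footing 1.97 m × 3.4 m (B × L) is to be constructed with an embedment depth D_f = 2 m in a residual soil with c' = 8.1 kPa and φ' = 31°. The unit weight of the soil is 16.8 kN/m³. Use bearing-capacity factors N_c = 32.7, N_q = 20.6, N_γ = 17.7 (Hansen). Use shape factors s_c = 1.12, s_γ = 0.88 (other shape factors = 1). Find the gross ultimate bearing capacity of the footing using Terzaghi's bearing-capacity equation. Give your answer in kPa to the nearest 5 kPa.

Overburden at base level: q = 16.8 × 2 = 33.6 kPa.
Cohesion term c·N_c·s_c = 8.1 × 32.7 × 1.12 = 296.65 kPa; surcharge term q·N_q = 33.6 × 20.6 = 692.16 kPa; self-weight term 0.5·γ·B·N_γ·s_γ = 0.5 × 16.8 × 1.97 × 17.7 × 0.88 = 257.75 kPa.
q_ult = 296.65 + 692.16 + 257.75 = 1246.6 kPa.

q_ult ≈ 1245 kPa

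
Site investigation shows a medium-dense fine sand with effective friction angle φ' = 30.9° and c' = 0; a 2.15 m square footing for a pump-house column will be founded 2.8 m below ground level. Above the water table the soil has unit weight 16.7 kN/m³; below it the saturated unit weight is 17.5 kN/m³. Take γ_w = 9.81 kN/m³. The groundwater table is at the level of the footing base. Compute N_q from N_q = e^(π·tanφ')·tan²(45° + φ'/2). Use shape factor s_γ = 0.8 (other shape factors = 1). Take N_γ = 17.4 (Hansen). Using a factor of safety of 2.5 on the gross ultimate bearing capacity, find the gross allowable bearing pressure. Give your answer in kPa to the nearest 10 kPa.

q_all ≈ 430 kPa

N_q = e^(π·tan30.9°)·tan²(60.45°) = 20.39.
q = γ·D_f = 16.7 × 2.8 = 46.76 kPa.
For the ½γBN_γ term take γ' = 17.5 − 9.81 = 7.69 kN/m³ (soil below base is submerged).
q·N_q = 46.76 × 20.394 = 953.64 kPa
0.5·γ·B·N_γ·s_γ = 0.5 × 7.69 × 2.15 × 17.4 × 0.8 = 115.07 kPa
q_ult = 953.64 + 115.07 = 1068.7 kPa.
q_all = 1068.7 / 2.5 = 427.49 kPa.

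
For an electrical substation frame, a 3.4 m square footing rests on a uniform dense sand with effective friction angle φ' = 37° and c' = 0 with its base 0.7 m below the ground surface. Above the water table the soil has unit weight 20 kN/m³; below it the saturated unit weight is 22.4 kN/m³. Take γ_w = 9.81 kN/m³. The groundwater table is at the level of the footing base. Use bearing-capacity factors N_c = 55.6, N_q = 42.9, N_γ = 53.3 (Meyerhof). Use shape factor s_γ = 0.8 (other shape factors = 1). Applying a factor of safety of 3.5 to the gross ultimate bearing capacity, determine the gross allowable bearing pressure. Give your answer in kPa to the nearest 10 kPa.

q_all ≈ 430 kPa

Effective surcharge at the founding depth q = γ·D_f = 20 × 0.7 = 14 kPa.
The water table coincides with the base, so in the self-weight term γ → γ' = 12.59 kN/m³.
q_ult = q·N_q + 0.5·γ·B·N_γ·s_γ
     = 14 × 42.9 + 0.5 × 12.59 × 3.4 × 53.3 × 0.8
     = 600.6 + 912.62 = 1513.2 kPa.
q_all = q_ult / FS = 1513.2 / 3.5 = 432.35 kPa.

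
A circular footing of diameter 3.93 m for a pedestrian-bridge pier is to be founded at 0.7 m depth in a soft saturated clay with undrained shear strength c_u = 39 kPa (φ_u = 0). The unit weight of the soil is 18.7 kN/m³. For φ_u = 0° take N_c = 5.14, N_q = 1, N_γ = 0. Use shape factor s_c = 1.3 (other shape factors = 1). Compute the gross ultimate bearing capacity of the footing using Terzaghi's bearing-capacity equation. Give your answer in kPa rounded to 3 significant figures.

q_ult ≈ 274 kPa

Effective surcharge at the founding depth q = γ·D_f = 18.7 × 0.7 = 13.09 kPa.
q_ult = c·N_c·s_c + q·N_q
     = 39 × 5.14 × 1.3 + 13.09 × 1
     = 260.6 + 13.09 = 273.69 kPa.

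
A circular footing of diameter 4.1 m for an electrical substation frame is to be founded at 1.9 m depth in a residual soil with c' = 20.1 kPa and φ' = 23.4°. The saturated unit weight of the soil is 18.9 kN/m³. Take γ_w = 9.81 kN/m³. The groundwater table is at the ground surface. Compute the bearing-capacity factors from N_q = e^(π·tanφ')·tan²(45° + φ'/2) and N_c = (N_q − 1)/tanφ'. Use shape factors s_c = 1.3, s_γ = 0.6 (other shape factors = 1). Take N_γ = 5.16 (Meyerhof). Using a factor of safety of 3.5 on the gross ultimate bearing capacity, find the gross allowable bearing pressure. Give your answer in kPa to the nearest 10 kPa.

q_all ≈ 200 kPa

N_q = e^(π·tan23.4°)·tan²(56.7°) = 9.03; N_c = (N_q − 1)/tanφ' = 18.54.
With the water table at the surface the whole profile is submerged: γ' = 18.9 − 9.81 = 9.09 kN/m³, so q = γ'·D_f = 17.271 kPa; the same γ' applies in the ½γBN_γ term.
q_ult = c·N_c·s_c + q·N_q + 0.5·γ·B·N_γ·s_γ
     = 20.1 × 18.545 × 1.3 + 17.271 × 9.0251 + 0.5 × 9.09 × 4.1 × 5.16 × 0.6
     = 484.58 + 155.87 + 57.692 = 698.14 kPa.
q_all = 698.14 / 3.5 = 199.47 kPa.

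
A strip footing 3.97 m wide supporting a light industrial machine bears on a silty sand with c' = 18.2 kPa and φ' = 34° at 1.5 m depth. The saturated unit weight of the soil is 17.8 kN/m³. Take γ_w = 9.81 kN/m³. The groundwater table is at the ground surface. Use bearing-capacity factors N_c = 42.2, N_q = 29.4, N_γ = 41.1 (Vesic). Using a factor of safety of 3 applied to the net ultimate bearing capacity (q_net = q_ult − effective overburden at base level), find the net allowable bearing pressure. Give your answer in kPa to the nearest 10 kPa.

q_all(net) ≈ 590 kPa

Water table at ground surface, so effective unit weight γ' = 17.8 − 9.81 = 7.99 kN/m³ is used throughout; overburden q = 7.99 × 1.5 = 11.985 kPa; the same γ' applies in the ½γBN_γ term.
Cohesion term c·N_c = 18.2 × 42.2 = 768.04 kPa; surcharge term q·N_q = 11.985 × 29.4 = 352.36 kPa; self-weight term 0.5·γ·B·N_γ = 0.5 × 7.99 × 3.97 × 41.1 = 651.85 kPa.
q_ult = 768.04 + 352.36 + 651.85 = 1772.3 kPa.
Net ultimate: q_net = 1772.3 − 11.985 = 1760.3 kPa.
q_all(net) = 1760.3 / 3 = 586.76 kPa.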